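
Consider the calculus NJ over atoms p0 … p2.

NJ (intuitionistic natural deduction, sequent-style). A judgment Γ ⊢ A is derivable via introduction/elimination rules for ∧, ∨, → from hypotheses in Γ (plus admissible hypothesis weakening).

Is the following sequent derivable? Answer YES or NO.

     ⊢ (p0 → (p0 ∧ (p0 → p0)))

Derivation trace:
[→I]  ⊢ (p0 → (p0 ∧ (p0 → p0)))
  [∧I] p0 ⊢ (p0 ∧ (p0 → p0))
    [Ax] p0 ⊢ p0
    [→I] p0 ⊢ (p0 → p0)
      [Wk] p0, p0 ⊢ p0
        [Ax] p0 ⊢ p0

Result: YES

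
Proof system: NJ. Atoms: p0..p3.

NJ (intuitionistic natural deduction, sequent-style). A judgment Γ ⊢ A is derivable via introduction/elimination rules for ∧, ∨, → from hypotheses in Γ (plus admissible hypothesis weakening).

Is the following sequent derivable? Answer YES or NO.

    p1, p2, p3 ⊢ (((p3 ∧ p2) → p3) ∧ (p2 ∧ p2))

Proof tree:
[∧I] p1, p2, p3 ⊢ (((p3 ∧ p2) → p3) ∧ (p2 ∧ p2))
  [→I] p3, p1 ⊢ ((p3 ∧ p2) → p3)
    [Wk] p3, p1, (p3 ∧ p2) ⊢ p3
      [Wk] p3, p1 ⊢ p3
        [Ax] p3 ⊢ p3
  [∧I] p2 ⊢ (p2 ∧ p2)
    [Ax] p2 ⊢ p2
    [Ax] p2 ⊢ p2

Result: YES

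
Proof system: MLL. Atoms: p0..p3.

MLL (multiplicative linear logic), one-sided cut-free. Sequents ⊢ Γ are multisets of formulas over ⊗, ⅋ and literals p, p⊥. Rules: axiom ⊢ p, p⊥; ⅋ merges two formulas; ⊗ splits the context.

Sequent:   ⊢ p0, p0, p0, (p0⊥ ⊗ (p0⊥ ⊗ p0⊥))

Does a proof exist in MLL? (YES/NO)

Derivation trace:
[⊗]  ⊢ p0, p0, p0, (p0⊥ ⊗ (p0⊥ ⊗ p0⊥))
  [Ax]  ⊢ p0, p0⊥
  [⊗]  ⊢ p0, p0, (p0⊥ ⊗ p0⊥)
    [Ax]  ⊢ p0, p0⊥
    [Ax]  ⊢ p0, p0⊥

Result: YES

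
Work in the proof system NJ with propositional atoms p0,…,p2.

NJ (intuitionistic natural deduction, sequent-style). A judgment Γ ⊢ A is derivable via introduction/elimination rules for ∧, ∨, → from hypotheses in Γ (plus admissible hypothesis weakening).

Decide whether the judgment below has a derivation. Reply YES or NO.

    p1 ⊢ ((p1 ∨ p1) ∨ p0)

Derivation (root first):
[∨I₁] p1 ⊢ ((p1 ∨ p1) ∨ p0)
  [∨I₂] p1 ⊢ (p1 ∨ p1)
    [Ax] p1 ⊢ p1

Result: YES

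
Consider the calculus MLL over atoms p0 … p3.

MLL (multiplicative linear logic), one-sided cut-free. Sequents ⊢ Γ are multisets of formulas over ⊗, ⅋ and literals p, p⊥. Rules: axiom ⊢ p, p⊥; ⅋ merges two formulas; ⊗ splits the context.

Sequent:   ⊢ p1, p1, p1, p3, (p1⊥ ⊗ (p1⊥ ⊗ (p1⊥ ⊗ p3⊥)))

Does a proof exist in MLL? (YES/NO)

Derivation trace:
[⊗]  ⊢ p1, p1, p1, p3, (p1⊥ ⊗ (p1⊥ ⊗ (p1⊥ ⊗ p3⊥)))
  [Ax]  ⊢ p1, p1⊥
  [⊗]  ⊢ p1, p1, p3, (p1⊥ ⊗ (p1⊥ ⊗ p3⊥))
    [Ax]  ⊢ p1, p1⊥
    [⊗]  ⊢ p1, p3, (p1⊥ ⊗ p3⊥)
      [Ax]  ⊢ p1, p1⊥
      [Ax]  ⊢ p3, p3⊥

Result: YES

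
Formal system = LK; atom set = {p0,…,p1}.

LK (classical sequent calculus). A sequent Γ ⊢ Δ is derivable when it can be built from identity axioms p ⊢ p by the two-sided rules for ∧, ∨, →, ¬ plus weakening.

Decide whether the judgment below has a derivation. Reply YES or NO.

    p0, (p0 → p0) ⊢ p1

Truth-table refutation:
  v=00: Γ:[p0=F, (p0 → p0)=T] Δ:[p1=F] refutes=False
  v=01: Γ:[p0=F, (p0 → p0)=T] Δ:[p1=T] refutes=False
  v=10: Γ:[p0=T, (p0 → p0)=T] Δ:[p1=F] refutes=True  ← countermodel

Result: NO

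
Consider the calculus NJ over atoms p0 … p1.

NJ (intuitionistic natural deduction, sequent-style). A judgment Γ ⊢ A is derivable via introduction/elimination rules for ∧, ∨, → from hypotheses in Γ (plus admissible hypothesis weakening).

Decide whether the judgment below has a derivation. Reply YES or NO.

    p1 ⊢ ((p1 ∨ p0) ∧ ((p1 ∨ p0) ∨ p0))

Derivation (root first):
[∧I] p1 ⊢ ((p1 ∨ p0) ∧ ((p1 ∨ p0) ∨ p0))
  [∨I₁] p1 ⊢ (p1 ∨ p0)
    [Ax] p1 ⊢ p1
  [∨I₁] p1 ⊢ ((p1 ∨ p0) ∨ p0)
    [∨I₁] p1 ⊢ (p1 ∨ p0)
      [Ax] p1 ⊢ p1

Result: YES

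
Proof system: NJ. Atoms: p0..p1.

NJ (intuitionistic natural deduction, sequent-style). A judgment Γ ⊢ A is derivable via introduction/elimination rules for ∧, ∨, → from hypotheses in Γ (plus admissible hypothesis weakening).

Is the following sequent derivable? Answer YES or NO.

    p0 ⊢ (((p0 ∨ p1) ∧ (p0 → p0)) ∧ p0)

Derivation (root first):
[∧I] p0 ⊢ (((p0 ∨ p1) ∧ (p0 → p0)) ∧ p0)
  [∧I] p0 ⊢ ((p0 ∨ p1) ∧ (p0 → p0))
    [∨I₁] p0 ⊢ (p0 ∨ p1)
      [Ax] p0 ⊢ p0
    [→I]  ⊢ (p0 → p0)
      [Ax] p0 ⊢ p0
  [Ax] p0 ⊢ p0

Result: YES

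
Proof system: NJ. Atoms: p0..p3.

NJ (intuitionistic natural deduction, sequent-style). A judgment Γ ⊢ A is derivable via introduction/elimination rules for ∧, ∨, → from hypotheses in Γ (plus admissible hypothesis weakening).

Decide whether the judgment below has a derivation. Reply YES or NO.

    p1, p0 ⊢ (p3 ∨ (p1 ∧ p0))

Derivation (root first):
[∨I₂] p1, p0 ⊢ (p3 ∨ (p1 ∧ p0))
  [∧I] p1, p0 ⊢ (p1 ∧ p0)
    [Ax] p1 ⊢ p1
    [Ax] p0 ⊢ p0

Result: YES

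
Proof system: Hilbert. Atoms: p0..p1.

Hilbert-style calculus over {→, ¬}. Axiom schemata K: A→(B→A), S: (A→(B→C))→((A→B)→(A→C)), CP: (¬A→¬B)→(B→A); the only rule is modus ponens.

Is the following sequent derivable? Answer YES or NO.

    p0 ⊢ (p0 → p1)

Enumerate valuations to refute Γ ⊢ Δ:
  v=00: Γ:[p0=F] Δ:[(p0 → p1)=T] refutes=False
  v=01: Γ:[p0=F] Δ:[(p0 → p1)=T] refutes=False
  v=10: Γ:[p0=T] Δ:[(p0 → p1)=F] refutes=True  ← countermodel

Result: NO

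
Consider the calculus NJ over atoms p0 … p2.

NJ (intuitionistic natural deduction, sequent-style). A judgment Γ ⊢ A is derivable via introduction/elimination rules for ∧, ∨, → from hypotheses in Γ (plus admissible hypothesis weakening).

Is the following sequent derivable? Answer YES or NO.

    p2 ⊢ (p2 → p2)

Proof tree:
[→I] p2 ⊢ (p2 → p2)
  [Wk] p2, p2 ⊢ p2
    [Ax] p2 ⊢ p2

Result: YES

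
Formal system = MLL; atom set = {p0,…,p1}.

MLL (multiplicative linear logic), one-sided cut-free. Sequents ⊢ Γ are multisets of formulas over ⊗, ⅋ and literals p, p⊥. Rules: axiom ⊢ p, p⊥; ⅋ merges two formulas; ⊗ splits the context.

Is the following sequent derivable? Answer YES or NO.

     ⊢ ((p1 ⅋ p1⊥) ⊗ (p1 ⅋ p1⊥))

Derivation (root first):
[⊗]  ⊢ ((p1 ⅋ p1⊥) ⊗ (p1 ⅋ p1⊥))
  [⅋]  ⊢ (p1 ⅋ p1⊥)
    [Ax]  ⊢ p1, p1⊥
  [⅋]  ⊢ (p1 ⅋ p1⊥)
    [Ax]  ⊢ p1, p1⊥

Result: YES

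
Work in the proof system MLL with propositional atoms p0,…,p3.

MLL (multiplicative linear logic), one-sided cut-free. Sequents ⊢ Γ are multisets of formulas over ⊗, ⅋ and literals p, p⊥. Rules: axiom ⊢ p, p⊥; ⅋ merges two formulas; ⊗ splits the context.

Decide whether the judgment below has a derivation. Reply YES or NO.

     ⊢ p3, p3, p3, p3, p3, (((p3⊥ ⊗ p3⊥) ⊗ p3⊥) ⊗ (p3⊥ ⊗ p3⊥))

Derivation (root first):
[⊗]  ⊢ p3, p3, p3, p3, p3, (((p3⊥ ⊗ p3⊥) ⊗ p3⊥) ⊗ (p3⊥ ⊗ p3⊥))
  [⊗]  ⊢ p3, p3, p3, ((p3⊥ ⊗ p3⊥) ⊗ p3⊥)
    [⊗]  ⊢ p3, p3, (p3⊥ ⊗ p3⊥)
      [Ax]  ⊢ p3, p3⊥
      [Ax]  ⊢ p3, p3⊥
    [Ax]  ⊢ p3, p3⊥
  [⊗]  ⊢ p3, p3, (p3⊥ ⊗ p3⊥)
    [Ax]  ⊢ p3, p3⊥
    [Ax]  ⊢ p3, p3⊥

Result: YES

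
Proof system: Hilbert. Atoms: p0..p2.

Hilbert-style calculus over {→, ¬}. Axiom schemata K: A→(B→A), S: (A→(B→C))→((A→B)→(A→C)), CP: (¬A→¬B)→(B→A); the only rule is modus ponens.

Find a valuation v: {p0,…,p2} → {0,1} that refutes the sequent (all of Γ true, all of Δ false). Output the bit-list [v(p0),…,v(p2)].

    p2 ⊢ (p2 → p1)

Search for a countermodel by truth-table:
  v=000: Γ:[p2=F] Δ:[(p2 → p1)=T] refutes=False
  v=001: Γ:[p2=T] Δ:[(p2 → p1)=F] refutes=True  ← countermodel

Result: [0, 0, 1]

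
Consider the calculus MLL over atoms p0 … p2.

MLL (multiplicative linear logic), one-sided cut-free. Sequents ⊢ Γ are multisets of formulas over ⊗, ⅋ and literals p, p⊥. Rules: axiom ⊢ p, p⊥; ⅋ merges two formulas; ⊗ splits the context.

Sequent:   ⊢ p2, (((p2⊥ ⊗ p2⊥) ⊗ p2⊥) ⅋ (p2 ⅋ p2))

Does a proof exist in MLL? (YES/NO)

Derivation trace:
[⅋]  ⊢ p2, (((p2⊥ ⊗ p2⊥) ⊗ p2⊥) ⅋ (p2 ⅋ p2))
  [⅋]  ⊢ p2, ((p2⊥ ⊗ p2⊥) ⊗ p2⊥), (p2 ⅋ p2)
    [⊗]  ⊢ p2, p2, p2, ((p2⊥ ⊗ p2⊥) ⊗ p2⊥)
      [⊗]  ⊢ p2, p2, (p2⊥ ⊗ p2⊥)
        [Ax]  ⊢ p2, p2⊥
        [Ax]  ⊢ p2, p2⊥
      [Ax]  ⊢ p2, p2⊥

Result: YES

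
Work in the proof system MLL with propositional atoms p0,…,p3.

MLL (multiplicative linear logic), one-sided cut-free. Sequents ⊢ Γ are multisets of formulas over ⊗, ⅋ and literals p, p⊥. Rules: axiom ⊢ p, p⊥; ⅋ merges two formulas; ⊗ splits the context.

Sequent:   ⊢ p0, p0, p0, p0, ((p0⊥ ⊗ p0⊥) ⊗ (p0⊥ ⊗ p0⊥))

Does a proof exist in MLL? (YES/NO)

Derivation trace:
[⊗]  ⊢ p0, p0, p0, p0, ((p0⊥ ⊗ p0⊥) ⊗ (p0⊥ ⊗ p0⊥))
  [⊗]  ⊢ p0, p0, (p0⊥ ⊗ p0⊥)
    [Ax]  ⊢ p0, p0⊥
    [Ax]  ⊢ p0, p0⊥
  [⊗]  ⊢ p0, p0, (p0⊥ ⊗ p0⊥)
    [Ax]  ⊢ p0, p0⊥
    [Ax]  ⊢ p0, p0⊥

Result: YES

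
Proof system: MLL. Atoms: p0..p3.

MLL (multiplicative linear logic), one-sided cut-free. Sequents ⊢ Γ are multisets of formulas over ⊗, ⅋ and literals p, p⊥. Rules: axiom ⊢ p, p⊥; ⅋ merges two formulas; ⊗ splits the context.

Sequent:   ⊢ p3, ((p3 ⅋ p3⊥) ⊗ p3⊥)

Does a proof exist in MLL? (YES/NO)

Derivation (root first):
[⊗]  ⊢ p3, ((p3 ⅋ p3⊥) ⊗ p3⊥)
  [⅋]  ⊢ (p3 ⅋ p3⊥)
    [Ax]  ⊢ p3, p3⊥
  [Ax]  ⊢ p3, p3⊥

Result: YES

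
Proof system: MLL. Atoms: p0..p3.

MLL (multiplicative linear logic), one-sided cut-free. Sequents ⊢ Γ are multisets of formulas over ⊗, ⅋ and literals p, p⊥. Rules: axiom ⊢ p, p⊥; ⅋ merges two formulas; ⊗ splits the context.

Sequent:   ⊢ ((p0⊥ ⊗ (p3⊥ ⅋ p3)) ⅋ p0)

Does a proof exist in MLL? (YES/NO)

Derivation (root first):
[⅋]  ⊢ ((p0⊥ ⊗ (p3⊥ ⅋ p3)) ⅋ p0)
  [⊗]  ⊢ p0, (p0⊥ ⊗ (p3⊥ ⅋ p3))
    [Ax]  ⊢ p0, p0⊥
    [⅋]  ⊢ (p3⊥ ⅋ p3)
      [Ax]  ⊢ p3, p3⊥

Result: YES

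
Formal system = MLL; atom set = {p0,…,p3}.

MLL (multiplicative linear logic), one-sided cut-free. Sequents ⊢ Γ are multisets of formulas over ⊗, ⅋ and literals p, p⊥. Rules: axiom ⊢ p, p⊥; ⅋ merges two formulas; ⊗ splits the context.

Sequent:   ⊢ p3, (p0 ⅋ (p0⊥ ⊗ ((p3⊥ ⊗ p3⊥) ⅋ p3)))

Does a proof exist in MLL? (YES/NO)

Derivation (root first):
[⅋]  ⊢ p3, (p0 ⅋ (p0⊥ ⊗ ((p3⊥ ⊗ p3⊥) ⅋ p3)))
  [⊗]  ⊢ p0, p3, (p0⊥ ⊗ ((p3⊥ ⊗ p3⊥) ⅋ p3))
    [Ax]  ⊢ p0, p0⊥
    [⅋]  ⊢ p3, ((p3⊥ ⊗ p3⊥) ⅋ p3)
      [⊗]  ⊢ p3, p3, (p3⊥ ⊗ p3⊥)
        [Ax]  ⊢ p3, p3⊥
        [Ax]  ⊢ p3, p3⊥

Result: YES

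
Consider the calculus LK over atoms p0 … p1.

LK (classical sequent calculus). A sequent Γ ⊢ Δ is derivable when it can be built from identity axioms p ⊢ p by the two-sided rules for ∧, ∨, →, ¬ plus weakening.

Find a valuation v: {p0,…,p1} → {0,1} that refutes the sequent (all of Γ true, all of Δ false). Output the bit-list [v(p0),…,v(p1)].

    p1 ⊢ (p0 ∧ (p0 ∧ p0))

Truth-table refutation:
  v=00: Γ:[p1=F] Δ:[(p0 ∧ (p0 ∧ p0))=F] refutes=False
  v=01: Γ:[p1=T] Δ:[(p0 ∧ (p0 ∧ p0))=F] refutes=True  ← countermodel

Result: [0, 1]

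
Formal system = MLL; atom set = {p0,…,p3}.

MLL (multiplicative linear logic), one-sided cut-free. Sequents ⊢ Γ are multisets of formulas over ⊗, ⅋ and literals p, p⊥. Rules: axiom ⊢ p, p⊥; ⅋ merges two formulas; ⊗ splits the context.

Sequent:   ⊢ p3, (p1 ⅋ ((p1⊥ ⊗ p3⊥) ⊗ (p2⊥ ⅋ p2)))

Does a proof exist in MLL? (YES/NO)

Derivation (root first):
[⅋]  ⊢ p3, (p1 ⅋ ((p1⊥ ⊗ p3⊥) ⊗ (p2⊥ ⅋ p2)))
  [⊗]  ⊢ p1, p3, ((p1⊥ ⊗ p3⊥) ⊗ (p2⊥ ⅋ p2))
    [⊗]  ⊢ p1, p3, (p1⊥ ⊗ p3⊥)
      [Ax]  ⊢ p1, p1⊥
      [Ax]  ⊢ p3, p3⊥
    [⅋]  ⊢ (p2⊥ ⅋ p2)
      [Ax]  ⊢ p2, p2⊥

Result: YES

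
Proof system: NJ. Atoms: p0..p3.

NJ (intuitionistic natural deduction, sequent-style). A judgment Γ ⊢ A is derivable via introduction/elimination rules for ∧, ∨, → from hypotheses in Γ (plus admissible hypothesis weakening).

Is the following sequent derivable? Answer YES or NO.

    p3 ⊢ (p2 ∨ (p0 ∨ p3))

Derivation trace:
[∨I₂] p3 ⊢ (p2 ∨ (p0 ∨ p3))
  [∨I₂] p3 ⊢ (p0 ∨ p3)
    [Ax] p3 ⊢ p3

Result: YES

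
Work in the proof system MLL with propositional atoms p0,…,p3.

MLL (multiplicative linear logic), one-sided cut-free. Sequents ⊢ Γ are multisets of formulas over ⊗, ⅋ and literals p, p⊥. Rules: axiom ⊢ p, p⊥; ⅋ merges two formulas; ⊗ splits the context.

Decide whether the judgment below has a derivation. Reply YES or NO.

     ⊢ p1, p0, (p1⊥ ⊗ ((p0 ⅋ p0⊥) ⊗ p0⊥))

Derivation trace:
[⊗]  ⊢ p1, p0, (p1⊥ ⊗ ((p0 ⅋ p0⊥) ⊗ p0⊥))
  [Ax]  ⊢ p1, p1⊥
  [⊗]  ⊢ p0, ((p0 ⅋ p0⊥) ⊗ p0⊥)
    [⅋]  ⊢ (p0 ⅋ p0⊥)
      [Ax]  ⊢ p0, p0⊥
    [Ax]  ⊢ p0, p0⊥

Result: YES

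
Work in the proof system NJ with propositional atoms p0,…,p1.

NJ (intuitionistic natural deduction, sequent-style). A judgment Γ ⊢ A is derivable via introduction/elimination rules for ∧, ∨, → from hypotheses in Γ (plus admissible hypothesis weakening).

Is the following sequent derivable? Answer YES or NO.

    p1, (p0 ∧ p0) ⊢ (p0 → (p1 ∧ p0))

Derivation trace:
[Wk] p1, (p0 ∧ p0) ⊢ (p0 → (p1 ∧ p0))
  [→I] p1 ⊢ (p0 → (p1 ∧ p0))
    [∧I] p1, p0 ⊢ (p1 ∧ p0)
      [Ax] p1 ⊢ p1
      [Ax] p0 ⊢ p0

Result: YES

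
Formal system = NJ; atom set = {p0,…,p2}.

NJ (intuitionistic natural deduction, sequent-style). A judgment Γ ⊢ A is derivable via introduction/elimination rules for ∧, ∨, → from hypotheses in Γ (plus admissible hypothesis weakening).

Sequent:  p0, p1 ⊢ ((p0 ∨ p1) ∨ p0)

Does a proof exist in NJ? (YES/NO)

Derivation trace:
[∨I₁] p0, p1 ⊢ ((p0 ∨ p1) ∨ p0)
  [Wk] p0, p1 ⊢ (p0 ∨ p1)
    [∨I₁] p0 ⊢ (p0 ∨ p1)
      [Ax] p0 ⊢ p0

Result: YES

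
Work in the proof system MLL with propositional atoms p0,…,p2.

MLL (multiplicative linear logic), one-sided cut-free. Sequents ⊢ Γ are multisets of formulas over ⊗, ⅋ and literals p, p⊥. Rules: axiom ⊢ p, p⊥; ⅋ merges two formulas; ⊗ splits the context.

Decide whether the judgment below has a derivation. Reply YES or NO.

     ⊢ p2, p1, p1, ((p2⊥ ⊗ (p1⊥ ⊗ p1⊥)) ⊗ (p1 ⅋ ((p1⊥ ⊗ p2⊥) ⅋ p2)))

Derivation trace:
[⊗]  ⊢ p2, p1, p1, ((p2⊥ ⊗ (p1⊥ ⊗ p1⊥)) ⊗ (p1 ⅋ ((p1⊥ ⊗ p2⊥) ⅋ p2)))
  [⊗]  ⊢ p2, p1, p1, (p2⊥ ⊗ (p1⊥ ⊗ p1⊥))
    [Ax]  ⊢ p2, p2⊥
    [⊗]  ⊢ p1, p1, (p1⊥ ⊗ p1⊥)
      [Ax]  ⊢ p1, p1⊥
      [Ax]  ⊢ p1, p1⊥
  [⅋]  ⊢ (p1 ⅋ ((p1⊥ ⊗ p2⊥) ⅋ p2))
    [⅋]  ⊢ p1, ((p1⊥ ⊗ p2⊥) ⅋ p2)
      [⊗]  ⊢ p1, p2, (p1⊥ ⊗ p2⊥)
        [Ax]  ⊢ p1, p1⊥
        [Ax]  ⊢ p2, p2⊥

Result: YES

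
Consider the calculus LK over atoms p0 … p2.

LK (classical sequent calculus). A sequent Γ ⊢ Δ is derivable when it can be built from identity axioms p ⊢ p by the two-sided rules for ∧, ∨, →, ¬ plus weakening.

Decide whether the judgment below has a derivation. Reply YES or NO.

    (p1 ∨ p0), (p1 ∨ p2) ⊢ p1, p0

Derivation (root first):
[∨L] (p1 ∨ p0), (p1 ∨ p2) ⊢ p1, p0
  [Ax] p1 ⊢ p1
  [WL] (p1 ∨ p0), p2 ⊢ p1, p0
    [∨L] (p1 ∨ p0) ⊢ p1, p0
      [Ax] p1 ⊢ p1
      [Ax] p0 ⊢ p0

Result: YES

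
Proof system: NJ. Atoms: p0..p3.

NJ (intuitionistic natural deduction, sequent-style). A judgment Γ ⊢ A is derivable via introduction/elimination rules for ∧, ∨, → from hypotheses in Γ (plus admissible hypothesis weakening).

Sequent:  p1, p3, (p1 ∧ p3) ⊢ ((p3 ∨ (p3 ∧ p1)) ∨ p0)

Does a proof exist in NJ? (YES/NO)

Proof tree:
[∨I₁] p1, p3, (p1 ∧ p3) ⊢ ((p3 ∨ (p3 ∧ p1)) ∨ p0)
  [Wk] p1, p3, (p1 ∧ p3) ⊢ (p3 ∨ (p3 ∧ p1))
    [∨I₂] p1, p3 ⊢ (p3 ∨ (p3 ∧ p1))
      [∧I] p1, p3 ⊢ (p3 ∧ p1)
        [Ax] p3 ⊢ p3
        [Ax] p1 ⊢ p1

Result: YES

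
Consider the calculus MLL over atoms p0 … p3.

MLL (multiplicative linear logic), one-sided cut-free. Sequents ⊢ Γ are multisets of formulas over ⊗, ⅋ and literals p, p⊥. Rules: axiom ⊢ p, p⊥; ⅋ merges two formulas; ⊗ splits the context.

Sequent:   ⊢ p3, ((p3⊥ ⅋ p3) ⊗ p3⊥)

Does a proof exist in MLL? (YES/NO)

Derivation trace:
[⊗]  ⊢ p3, ((p3⊥ ⅋ p3) ⊗ p3⊥)
  [⅋]  ⊢ (p3⊥ ⅋ p3)
    [Ax]  ⊢ p3, p3⊥
  [Ax]  ⊢ p3, p3⊥

Result: YES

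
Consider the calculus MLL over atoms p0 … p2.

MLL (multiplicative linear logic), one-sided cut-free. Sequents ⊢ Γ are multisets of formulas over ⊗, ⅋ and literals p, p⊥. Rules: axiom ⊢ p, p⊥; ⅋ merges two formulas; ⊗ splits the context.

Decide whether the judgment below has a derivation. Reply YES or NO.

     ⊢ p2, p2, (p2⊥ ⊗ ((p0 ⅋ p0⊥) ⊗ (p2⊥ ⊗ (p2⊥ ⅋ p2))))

Derivation (root first):
[⊗]  ⊢ p2, p2, (p2⊥ ⊗ ((p0 ⅋ p0⊥) ⊗ (p2⊥ ⊗ (p2⊥ ⅋ p2))))
  [Ax]  ⊢ p2, p2⊥
  [⊗]  ⊢ p2, ((p0 ⅋ p0⊥) ⊗ (p2⊥ ⊗ (p2⊥ ⅋ p2)))
    [⅋]  ⊢ (p0 ⅋ p0⊥)
      [Ax]  ⊢ p0, p0⊥
    [⊗]  ⊢ p2, (p2⊥ ⊗ (p2⊥ ⅋ p2))
      [Ax]  ⊢ p2, p2⊥
      [⅋]  ⊢ (p2⊥ ⅋ p2)
        [Ax]  ⊢ p2, p2⊥

Result: YES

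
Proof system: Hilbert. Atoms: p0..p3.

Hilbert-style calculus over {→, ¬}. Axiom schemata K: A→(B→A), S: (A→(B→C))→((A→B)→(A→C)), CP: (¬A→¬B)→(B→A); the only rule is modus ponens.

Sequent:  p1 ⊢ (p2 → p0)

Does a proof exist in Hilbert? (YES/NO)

Truth-table refutation:
  v=0000: Γ:[p1=F] Δ:[(p2 → p0)=T] refutes=False
  v=0001: Γ:[p1=F] Δ:[(p2 → p0)=T] refutes=False
  v=0010: Γ:[p1=F] Δ:[(p2 → p0)=F] refutes=False
  v=0011: Γ:[p1=F] Δ:[(p2 → p0)=F] refutes=False
  v=0100: Γ:[p1=T] Δ:[(p2 → p0)=T] refutes=False
  v=0101: Γ:[p1=T] Δ:[(p2 → p0)=T] refutes=False
  v=0110: Γ:[p1=T] Δ:[(p2 → p0)=F] refutes=True  ← countermodel

Result: NO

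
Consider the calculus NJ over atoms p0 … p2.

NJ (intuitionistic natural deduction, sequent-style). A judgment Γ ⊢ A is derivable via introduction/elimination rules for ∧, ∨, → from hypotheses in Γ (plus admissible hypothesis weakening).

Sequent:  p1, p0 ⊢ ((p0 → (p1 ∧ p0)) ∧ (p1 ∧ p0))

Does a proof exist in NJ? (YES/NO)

Derivation trace:
[∧I] p1, p0 ⊢ ((p0 → (p1 ∧ p0)) ∧ (p1 ∧ p0))
  [→I] p1 ⊢ (p0 → (p1 ∧ p0))
    [∧I] p1, p0 ⊢ (p1 ∧ p0)
      [Ax] p1 ⊢ p1
      [Ax] p0 ⊢ p0
  [∧I] p1, p0 ⊢ (p1 ∧ p0)
    [Ax] p1 ⊢ p1
    [Ax] p0 ⊢ p0

Result: YES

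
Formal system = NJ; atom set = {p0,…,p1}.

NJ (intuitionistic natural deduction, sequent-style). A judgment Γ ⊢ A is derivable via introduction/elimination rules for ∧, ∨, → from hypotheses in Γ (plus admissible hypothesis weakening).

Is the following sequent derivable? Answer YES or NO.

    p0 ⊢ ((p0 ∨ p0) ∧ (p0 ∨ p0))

Derivation (root first):
[∧I] p0 ⊢ ((p0 ∨ p0) ∧ (p0 ∨ p0))
  [∨I₁] p0 ⊢ (p0 ∨ p0)
    [Ax] p0 ⊢ p0
  [∨I₁] p0 ⊢ (p0 ∨ p0)
    [Ax] p0 ⊢ p0

Result: YES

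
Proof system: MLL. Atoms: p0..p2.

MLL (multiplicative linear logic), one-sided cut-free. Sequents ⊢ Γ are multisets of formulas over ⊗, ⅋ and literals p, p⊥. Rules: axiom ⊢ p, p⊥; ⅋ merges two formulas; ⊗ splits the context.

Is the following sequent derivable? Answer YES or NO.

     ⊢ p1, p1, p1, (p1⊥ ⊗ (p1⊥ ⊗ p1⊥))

Derivation (root first):
[⊗]  ⊢ p1, p1, p1, (p1⊥ ⊗ (p1⊥ ⊗ p1⊥))
  [Ax]  ⊢ p1, p1⊥
  [⊗]  ⊢ p1, p1, (p1⊥ ⊗ p1⊥)
    [Ax]  ⊢ p1, p1⊥
    [Ax]  ⊢ p1, p1⊥

Result: YES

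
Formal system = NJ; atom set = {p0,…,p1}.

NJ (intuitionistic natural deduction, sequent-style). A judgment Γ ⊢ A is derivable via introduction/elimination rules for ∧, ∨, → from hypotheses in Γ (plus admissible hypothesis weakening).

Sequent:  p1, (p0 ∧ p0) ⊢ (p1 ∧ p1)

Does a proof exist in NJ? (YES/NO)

Proof tree:
[Wk] p1, (p0 ∧ p0) ⊢ (p1 ∧ p1)
  [∧I] p1 ⊢ (p1 ∧ p1)
    [Ax] p1 ⊢ p1
    [Ax] p1 ⊢ p1

Result: YES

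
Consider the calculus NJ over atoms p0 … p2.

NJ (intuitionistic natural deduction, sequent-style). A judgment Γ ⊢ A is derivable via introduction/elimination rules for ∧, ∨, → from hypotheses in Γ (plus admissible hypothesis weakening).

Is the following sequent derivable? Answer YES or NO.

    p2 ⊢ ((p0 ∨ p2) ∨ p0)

Proof tree:
[∨I₁] p2 ⊢ ((p0 ∨ p2) ∨ p0)
  [∨I₂] p2 ⊢ (p0 ∨ p2)
    [Ax] p2 ⊢ p2

Result: YES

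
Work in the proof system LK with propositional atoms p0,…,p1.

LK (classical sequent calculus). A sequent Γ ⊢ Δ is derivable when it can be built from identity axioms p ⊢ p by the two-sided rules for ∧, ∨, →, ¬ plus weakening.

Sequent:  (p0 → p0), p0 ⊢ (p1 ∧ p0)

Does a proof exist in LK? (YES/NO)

Truth-table refutation:
  v=00: Γ:[(p0 → p0)=T, p0=F] Δ:[(p1 ∧ p0)=F] refutes=False
  v=01: Γ:[(p0 → p0)=T, p0=F] Δ:[(p1 ∧ p0)=F] refutes=False
  v=10: Γ:[(p0 → p0)=T, p0=T] Δ:[(p1 ∧ p0)=F] refutes=True  ← countermodel

Result: NO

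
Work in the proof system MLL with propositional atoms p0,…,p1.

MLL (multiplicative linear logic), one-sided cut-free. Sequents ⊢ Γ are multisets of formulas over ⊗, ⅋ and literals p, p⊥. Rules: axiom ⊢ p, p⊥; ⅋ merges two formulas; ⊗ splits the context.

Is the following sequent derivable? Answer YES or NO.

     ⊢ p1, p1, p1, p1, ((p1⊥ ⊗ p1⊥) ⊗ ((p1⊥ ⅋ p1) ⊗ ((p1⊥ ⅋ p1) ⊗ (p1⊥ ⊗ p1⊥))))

Derivation (root first):
[⊗]  ⊢ p1, p1, p1, p1, ((p1⊥ ⊗ p1⊥) ⊗ ((p1⊥ ⅋ p1) ⊗ ((p1⊥ ⅋ p1) ⊗ (p1⊥ ⊗ p1⊥))))
  [⊗]  ⊢ p1, p1, (p1⊥ ⊗ p1⊥)
    [Ax]  ⊢ p1, p1⊥
    [Ax]  ⊢ p1, p1⊥
  [⊗]  ⊢ p1, p1, ((p1⊥ ⅋ p1) ⊗ ((p1⊥ ⅋ p1) ⊗ (p1⊥ ⊗ p1⊥)))
    [⅋]  ⊢ (p1⊥ ⅋ p1)
      [Ax]  ⊢ p1, p1⊥
    [⊗]  ⊢ p1, p1, ((p1⊥ ⅋ p1) ⊗ (p1⊥ ⊗ p1⊥))
      [⅋]  ⊢ (p1⊥ ⅋ p1)
        [Ax]  ⊢ p1, p1⊥
      [⊗]  ⊢ p1, p1, (p1⊥ ⊗ p1⊥)
        [Ax]  ⊢ p1, p1⊥
        [Ax]  ⊢ p1, p1⊥

Result: YES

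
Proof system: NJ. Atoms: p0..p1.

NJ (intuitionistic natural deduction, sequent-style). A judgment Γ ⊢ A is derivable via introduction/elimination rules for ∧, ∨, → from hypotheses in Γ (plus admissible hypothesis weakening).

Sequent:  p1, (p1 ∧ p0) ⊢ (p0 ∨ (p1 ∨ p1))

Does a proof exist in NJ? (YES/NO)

Derivation (root first):
[∨I₂] p1, (p1 ∧ p0) ⊢ (p0 ∨ (p1 ∨ p1))
  [Wk] p1, (p1 ∧ p0) ⊢ (p1 ∨ p1)
    [∨I₁] p1 ⊢ (p1 ∨ p1)
      [Ax] p1 ⊢ p1

Result: YES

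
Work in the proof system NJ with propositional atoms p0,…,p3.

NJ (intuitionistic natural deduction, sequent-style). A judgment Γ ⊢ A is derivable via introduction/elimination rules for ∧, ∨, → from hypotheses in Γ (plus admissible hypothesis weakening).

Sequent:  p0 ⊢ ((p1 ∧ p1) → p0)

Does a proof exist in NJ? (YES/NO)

Derivation trace:
[→I] p0 ⊢ ((p1 ∧ p1) → p0)
  [Wk] p0, (p1 ∧ p1) ⊢ p0
    [Ax] p0 ⊢ p0

Result: YES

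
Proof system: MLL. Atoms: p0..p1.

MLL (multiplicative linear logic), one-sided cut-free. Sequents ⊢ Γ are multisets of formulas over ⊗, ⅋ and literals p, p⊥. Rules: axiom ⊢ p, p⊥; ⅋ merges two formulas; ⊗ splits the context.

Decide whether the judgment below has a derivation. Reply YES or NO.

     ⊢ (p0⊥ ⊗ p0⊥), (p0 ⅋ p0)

Derivation (root first):
[⅋]  ⊢ (p0⊥ ⊗ p0⊥), (p0 ⅋ p0)
  [⊗]  ⊢ p0, p0, (p0⊥ ⊗ p0⊥)
    [Ax]  ⊢ p0, p0⊥
    [Ax]  ⊢ p0, p0⊥

Result: YES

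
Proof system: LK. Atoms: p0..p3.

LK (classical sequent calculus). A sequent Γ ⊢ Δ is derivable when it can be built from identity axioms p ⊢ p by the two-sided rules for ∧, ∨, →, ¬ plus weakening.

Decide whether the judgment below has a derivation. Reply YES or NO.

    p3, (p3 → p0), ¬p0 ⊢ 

Proof tree:
[¬L] p3, (p3 → p0), ¬p0 ⊢ 
  [→L] p3, (p3 → p0) ⊢ p0
    [Ax] p3 ⊢ p3
    [Ax] p0 ⊢ p0

Result: YES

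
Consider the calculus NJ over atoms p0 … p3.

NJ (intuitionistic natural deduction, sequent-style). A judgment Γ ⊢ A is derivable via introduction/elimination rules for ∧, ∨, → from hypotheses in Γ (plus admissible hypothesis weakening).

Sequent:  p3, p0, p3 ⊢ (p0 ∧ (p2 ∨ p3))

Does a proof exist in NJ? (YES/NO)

Derivation trace:
[Wk] p3, p0, p3 ⊢ (p0 ∧ (p2 ∨ p3))
  [∧I] p3, p0 ⊢ (p0 ∧ (p2 ∨ p3))
    [Ax] p0 ⊢ p0
    [∨I₂] p3 ⊢ (p2 ∨ p3)
      [Ax] p3 ⊢ p3

Result: YES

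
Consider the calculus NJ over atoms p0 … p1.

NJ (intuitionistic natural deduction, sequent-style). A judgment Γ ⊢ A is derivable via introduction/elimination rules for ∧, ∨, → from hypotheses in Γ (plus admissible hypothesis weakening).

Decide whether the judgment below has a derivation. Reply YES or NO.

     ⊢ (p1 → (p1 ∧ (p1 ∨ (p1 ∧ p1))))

Derivation (root first):
[→I]  ⊢ (p1 → (p1 ∧ (p1 ∨ (p1 ∧ p1))))
  [∧I] p1 ⊢ (p1 ∧ (p1 ∨ (p1 ∧ p1)))
    [Ax] p1 ⊢ p1
    [∨I₂] p1 ⊢ (p1 ∨ (p1 ∧ p1))
      [∧I] p1 ⊢ (p1 ∧ p1)
        [Ax] p1 ⊢ p1
        [Ax] p1 ⊢ p1

Result: YES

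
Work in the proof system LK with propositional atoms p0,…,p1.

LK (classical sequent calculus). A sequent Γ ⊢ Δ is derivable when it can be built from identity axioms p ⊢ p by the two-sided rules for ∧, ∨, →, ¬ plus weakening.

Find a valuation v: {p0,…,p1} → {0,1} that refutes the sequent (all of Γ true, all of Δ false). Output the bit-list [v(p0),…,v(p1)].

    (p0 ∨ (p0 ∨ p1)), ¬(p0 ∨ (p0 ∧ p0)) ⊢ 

Search for a countermodel by truth-table:
  v=00: Γ:[(p0 ∨ (p0 ∨ p1))=F, ¬(p0 ∨ (p0 ∧ p0))=T] Δ:[] refutes=False
  v=01: Γ:[(p0 ∨ (p0 ∨ p1))=T, ¬(p0 ∨ (p0 ∧ p0))=T] Δ:[] refutes=True  ← countermodel

Result: [0, 1]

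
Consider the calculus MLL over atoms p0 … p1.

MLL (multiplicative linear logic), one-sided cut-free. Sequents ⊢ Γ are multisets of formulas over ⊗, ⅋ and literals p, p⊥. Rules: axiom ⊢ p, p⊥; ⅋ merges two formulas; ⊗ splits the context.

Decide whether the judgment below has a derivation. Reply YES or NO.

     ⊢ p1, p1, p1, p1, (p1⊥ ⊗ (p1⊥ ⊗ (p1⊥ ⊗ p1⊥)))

Derivation (root first):
[⊗]  ⊢ p1, p1, p1, p1, (p1⊥ ⊗ (p1⊥ ⊗ (p1⊥ ⊗ p1⊥)))
  [Ax]  ⊢ p1, p1⊥
  [⊗]  ⊢ p1, p1, p1, (p1⊥ ⊗ (p1⊥ ⊗ p1⊥))
    [Ax]  ⊢ p1, p1⊥
    [⊗]  ⊢ p1, p1, (p1⊥ ⊗ p1⊥)
      [Ax]  ⊢ p1, p1⊥
      [Ax]  ⊢ p1, p1⊥

Result: YES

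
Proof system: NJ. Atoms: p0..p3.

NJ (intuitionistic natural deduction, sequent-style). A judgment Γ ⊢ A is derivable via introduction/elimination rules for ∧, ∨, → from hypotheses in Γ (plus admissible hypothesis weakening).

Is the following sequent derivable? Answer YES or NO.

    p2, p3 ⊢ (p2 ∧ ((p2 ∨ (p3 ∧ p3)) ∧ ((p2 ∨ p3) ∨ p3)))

Proof tree:
[∧I] p2, p3 ⊢ (p2 ∧ ((p2 ∨ (p3 ∧ p3)) ∧ ((p2 ∨ p3) ∨ p3)))
  [Ax] p2 ⊢ p2
  [∧I] p3 ⊢ ((p2 ∨ (p3 ∧ p3)) ∧ ((p2 ∨ p3) ∨ p3))
    [∨I₂] p3 ⊢ (p2 ∨ (p3 ∧ p3))
      [∧I] p3 ⊢ (p3 ∧ p3)
        [Ax] p3 ⊢ p3
        [Ax] p3 ⊢ p3
    [∨I₁] p3 ⊢ ((p2 ∨ p3) ∨ p3)
      [∨I₂] p3 ⊢ (p2 ∨ p3)
        [Ax] p3 ⊢ p3

Result: YES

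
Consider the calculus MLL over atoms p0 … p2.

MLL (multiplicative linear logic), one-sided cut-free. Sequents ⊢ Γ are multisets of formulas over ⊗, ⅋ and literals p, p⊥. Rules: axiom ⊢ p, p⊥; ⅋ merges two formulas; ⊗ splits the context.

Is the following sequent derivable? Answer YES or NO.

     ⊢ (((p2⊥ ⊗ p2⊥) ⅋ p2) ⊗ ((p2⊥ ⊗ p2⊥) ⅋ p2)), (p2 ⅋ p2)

Derivation (root first):
[⅋]  ⊢ (((p2⊥ ⊗ p2⊥) ⅋ p2) ⊗ ((p2⊥ ⊗ p2⊥) ⅋ p2)), (p2 ⅋ p2)
  [⊗]  ⊢ p2, p2, (((p2⊥ ⊗ p2⊥) ⅋ p2) ⊗ ((p2⊥ ⊗ p2⊥) ⅋ p2))
    [⅋]  ⊢ p2, ((p2⊥ ⊗ p2⊥) ⅋ p2)
      [⊗]  ⊢ p2, p2, (p2⊥ ⊗ p2⊥)
        [Ax]  ⊢ p2, p2⊥
        [Ax]  ⊢ p2, p2⊥
    [⅋]  ⊢ p2, ((p2⊥ ⊗ p2⊥) ⅋ p2)
      [⊗]  ⊢ p2, p2, (p2⊥ ⊗ p2⊥)
        [Ax]  ⊢ p2, p2⊥
        [Ax]  ⊢ p2, p2⊥

Result: YES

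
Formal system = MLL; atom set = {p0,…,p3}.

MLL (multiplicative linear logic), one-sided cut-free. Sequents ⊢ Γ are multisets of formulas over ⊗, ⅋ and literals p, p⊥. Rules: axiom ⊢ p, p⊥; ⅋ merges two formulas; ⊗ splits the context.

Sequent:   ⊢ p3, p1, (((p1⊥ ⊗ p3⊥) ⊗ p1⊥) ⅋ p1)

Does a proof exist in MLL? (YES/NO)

Proof tree:
[⅋]  ⊢ p3, p1, (((p1⊥ ⊗ p3⊥) ⊗ p1⊥) ⅋ p1)
  [⊗]  ⊢ p1, p3, p1, ((p1⊥ ⊗ p3⊥) ⊗ p1⊥)
    [⊗]  ⊢ p1, p3, (p1⊥ ⊗ p3⊥)
      [Ax]  ⊢ p1, p1⊥
      [Ax]  ⊢ p3, p3⊥
    [Ax]  ⊢ p1, p1⊥

Result: YES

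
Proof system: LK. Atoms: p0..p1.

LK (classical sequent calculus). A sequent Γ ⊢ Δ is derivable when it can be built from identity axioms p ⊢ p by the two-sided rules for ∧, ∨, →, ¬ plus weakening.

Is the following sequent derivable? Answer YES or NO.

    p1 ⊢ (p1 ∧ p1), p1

Proof tree:
[WR] p1 ⊢ (p1 ∧ p1), p1
  [∧R] p1 ⊢ (p1 ∧ p1)
    [Ax] p1 ⊢ p1
    [Ax] p1 ⊢ p1

Result: YES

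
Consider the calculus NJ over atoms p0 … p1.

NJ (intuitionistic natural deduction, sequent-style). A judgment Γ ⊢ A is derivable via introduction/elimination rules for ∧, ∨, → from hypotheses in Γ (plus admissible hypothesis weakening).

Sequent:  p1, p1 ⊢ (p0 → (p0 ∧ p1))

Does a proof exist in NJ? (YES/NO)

Proof tree:
[→I] p1, p1 ⊢ (p0 → (p0 ∧ p1))
  [Wk] p1, p0, p1 ⊢ (p0 ∧ p1)
    [∧I] p1, p0 ⊢ (p0 ∧ p1)
      [Ax] p0 ⊢ p0
      [Ax] p1 ⊢ p1

Result: YES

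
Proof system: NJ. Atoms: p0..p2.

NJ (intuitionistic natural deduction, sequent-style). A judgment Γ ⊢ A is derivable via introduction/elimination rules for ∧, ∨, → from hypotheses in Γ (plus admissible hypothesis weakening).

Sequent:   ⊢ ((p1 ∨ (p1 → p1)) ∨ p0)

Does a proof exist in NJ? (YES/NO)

Proof tree:
[∨I₁]  ⊢ ((p1 ∨ (p1 → p1)) ∨ p0)
  [∨I₂]  ⊢ (p1 ∨ (p1 → p1))
    [→I]  ⊢ (p1 → p1)
      [Ax] p1 ⊢ p1

Result: YES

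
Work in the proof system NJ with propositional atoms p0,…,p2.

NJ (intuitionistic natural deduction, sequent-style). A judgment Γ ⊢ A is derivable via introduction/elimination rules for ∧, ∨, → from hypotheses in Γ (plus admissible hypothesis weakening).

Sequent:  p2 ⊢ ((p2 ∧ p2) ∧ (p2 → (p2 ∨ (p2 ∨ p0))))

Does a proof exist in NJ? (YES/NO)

Proof tree:
[∧I] p2 ⊢ ((p2 ∧ p2) ∧ (p2 → (p2 ∨ (p2 ∨ p0))))
  [∧I] p2 ⊢ (p2 ∧ p2)
    [Ax] p2 ⊢ p2
    [Ax] p2 ⊢ p2
  [→I]  ⊢ (p2 → (p2 ∨ (p2 ∨ p0)))
    [∨I₂] p2 ⊢ (p2 ∨ (p2 ∨ p0))
      [∨I₁] p2 ⊢ (p2 ∨ p0)
        [Ax] p2 ⊢ p2

Result: YES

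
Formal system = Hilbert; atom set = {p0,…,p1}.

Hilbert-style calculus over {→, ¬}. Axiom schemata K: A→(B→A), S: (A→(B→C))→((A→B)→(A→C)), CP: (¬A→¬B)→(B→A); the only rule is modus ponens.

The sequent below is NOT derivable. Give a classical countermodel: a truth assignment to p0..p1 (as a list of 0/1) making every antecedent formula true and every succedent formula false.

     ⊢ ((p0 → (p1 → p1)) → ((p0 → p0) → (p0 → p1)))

Truth-table refutation:
  v=00: Γ:[] Δ:[((p0 → (p1 → p1)) → ((p0 → p0) → (p0 → p1)))=T] refutes=False
  v=01: Γ:[] Δ:[((p0 → (p1 → p1)) → ((p0 → p0) → (p0 → p1)))=T] refutes=False
  v=10: Γ:[] Δ:[((p0 → (p1 → p1)) → ((p0 → p0) → (p0 → p1)))=F] refutes=True  ← countermodel

Result: [1, 0]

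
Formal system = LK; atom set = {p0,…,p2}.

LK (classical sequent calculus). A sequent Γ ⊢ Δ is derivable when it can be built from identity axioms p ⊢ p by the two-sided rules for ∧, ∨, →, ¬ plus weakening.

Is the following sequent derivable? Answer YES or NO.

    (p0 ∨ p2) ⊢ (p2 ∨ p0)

Derivation trace:
[∨R] (p0 ∨ p2) ⊢ (p2 ∨ p0)
  [∨L] (p0 ∨ p2) ⊢ p2, p0
    [Ax] p0 ⊢ p0
    [Ax] p2 ⊢ p2

Result: YES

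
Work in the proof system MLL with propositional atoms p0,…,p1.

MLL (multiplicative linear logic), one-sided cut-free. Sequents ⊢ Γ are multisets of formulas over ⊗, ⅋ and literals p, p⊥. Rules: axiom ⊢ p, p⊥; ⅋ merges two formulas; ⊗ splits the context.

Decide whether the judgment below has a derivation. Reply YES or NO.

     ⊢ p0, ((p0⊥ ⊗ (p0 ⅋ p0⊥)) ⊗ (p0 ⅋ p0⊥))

Proof tree:
[⊗]  ⊢ p0, ((p0⊥ ⊗ (p0 ⅋ p0⊥)) ⊗ (p0 ⅋ p0⊥))
  [⊗]  ⊢ p0, (p0⊥ ⊗ (p0 ⅋ p0⊥))
    [Ax]  ⊢ p0, p0⊥
    [⅋]  ⊢ (p0 ⅋ p0⊥)
      [Ax]  ⊢ p0, p0⊥
  [⅋]  ⊢ (p0 ⅋ p0⊥)
    [Ax]  ⊢ p0, p0⊥

Result: YES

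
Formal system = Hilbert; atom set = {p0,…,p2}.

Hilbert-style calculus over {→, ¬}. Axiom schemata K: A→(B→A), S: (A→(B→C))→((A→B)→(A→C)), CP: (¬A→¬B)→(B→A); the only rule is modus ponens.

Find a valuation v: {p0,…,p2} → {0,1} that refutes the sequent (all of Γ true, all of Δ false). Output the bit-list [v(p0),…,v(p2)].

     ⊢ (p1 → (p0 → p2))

Truth-table refutation:
  v=000: Γ:[] Δ:[(p1 → (p0 → p2))=T] refutes=False
  v=001: Γ:[] Δ:[(p1 → (p0 → p2))=T] refutes=False
  v=010: Γ:[] Δ:[(p1 → (p0 → p2))=T] refutes=False
  v=011: Γ:[] Δ:[(p1 → (p0 → p2))=T] refutes=False
  v=100: Γ:[] Δ:[(p1 → (p0 → p2))=T] refutes=False
  v=101: Γ:[] Δ:[(p1 → (p0 → p2))=T] refutes=False
  v=110: Γ:[] Δ:[(p1 → (p0 → p2))=F] refutes=True  ← countermodel

Result: [1, 1, 0]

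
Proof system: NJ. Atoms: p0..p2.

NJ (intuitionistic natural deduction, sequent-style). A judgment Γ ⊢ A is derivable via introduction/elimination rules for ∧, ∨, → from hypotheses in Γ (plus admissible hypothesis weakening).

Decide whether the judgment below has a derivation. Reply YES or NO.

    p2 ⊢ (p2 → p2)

Derivation trace:
[→I] p2 ⊢ (p2 → p2)
  [Wk] p2, p2 ⊢ p2
    [Ax] p2 ⊢ p2

Result: YES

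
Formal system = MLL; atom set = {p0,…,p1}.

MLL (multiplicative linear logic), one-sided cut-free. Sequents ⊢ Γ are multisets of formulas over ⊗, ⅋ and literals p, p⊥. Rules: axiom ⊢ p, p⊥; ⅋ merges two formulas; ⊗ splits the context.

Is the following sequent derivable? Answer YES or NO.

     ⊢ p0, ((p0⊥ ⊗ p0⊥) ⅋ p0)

Derivation (root first):
[⅋]  ⊢ p0, ((p0⊥ ⊗ p0⊥) ⅋ p0)
  [⊗]  ⊢ p0, p0, (p0⊥ ⊗ p0⊥)
    [Ax]  ⊢ p0, p0⊥
    [Ax]  ⊢ p0, p0⊥

Result: YES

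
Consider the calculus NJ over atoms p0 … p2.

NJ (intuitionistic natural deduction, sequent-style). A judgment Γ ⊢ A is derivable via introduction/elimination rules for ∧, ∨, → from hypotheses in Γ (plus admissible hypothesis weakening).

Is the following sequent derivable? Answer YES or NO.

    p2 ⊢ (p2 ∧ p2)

Derivation trace:
[∧I] p2 ⊢ (p2 ∧ p2)
  [Wk] p2, p2 ⊢ p2
    [Ax] p2 ⊢ p2
  [Wk] p2, p2 ⊢ p2
    [Ax] p2 ⊢ p2

Result: YES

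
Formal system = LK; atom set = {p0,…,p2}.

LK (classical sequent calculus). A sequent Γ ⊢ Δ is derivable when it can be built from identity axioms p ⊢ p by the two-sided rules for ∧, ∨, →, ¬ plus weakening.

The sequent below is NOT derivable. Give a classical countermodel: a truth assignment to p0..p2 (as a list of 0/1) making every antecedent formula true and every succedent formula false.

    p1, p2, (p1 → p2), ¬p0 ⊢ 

Truth-table refutation:
  v=000: Γ:[p1=F, p2=F, (p1 → p2)=T, ¬p0=T] Δ:[] refutes=False
  v=001: Γ:[p1=F, p2=T, (p1 → p2)=T, ¬p0=T] Δ:[] refutes=False
  v=010: Γ:[p1=T, p2=F, (p1 → p2)=F, ¬p0=T] Δ:[] refutes=False
  v=011: Γ:[p1=T, p2=T, (p1 → p2)=T, ¬p0=T] Δ:[] refutes=True  ← countermodel

Result: [0, 1, 1]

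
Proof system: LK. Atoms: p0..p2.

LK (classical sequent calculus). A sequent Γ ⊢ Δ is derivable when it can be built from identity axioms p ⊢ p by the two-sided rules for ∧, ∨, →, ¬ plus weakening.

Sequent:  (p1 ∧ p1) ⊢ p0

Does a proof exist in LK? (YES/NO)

Truth-table refutation:
  v=000: Γ:[(p1 ∧ p1)=F] Δ:[p0=F] refutes=False
  v=001: Γ:[(p1 ∧ p1)=F] Δ:[p0=F] refutes=False
  v=010: Γ:[(p1 ∧ p1)=T] Δ:[p0=F] refutes=True  ← countermodel

Result: NO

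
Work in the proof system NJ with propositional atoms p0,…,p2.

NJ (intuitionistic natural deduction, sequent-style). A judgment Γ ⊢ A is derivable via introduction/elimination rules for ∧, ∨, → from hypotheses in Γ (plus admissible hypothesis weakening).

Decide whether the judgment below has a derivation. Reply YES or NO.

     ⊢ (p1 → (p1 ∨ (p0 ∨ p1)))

Derivation (root first):
[→I]  ⊢ (p1 → (p1 ∨ (p0 ∨ p1)))
  [∨I₂] p1 ⊢ (p1 ∨ (p0 ∨ p1))
    [∨I₂] p1 ⊢ (p0 ∨ p1)
      [Ax] p1 ⊢ p1

Result: YES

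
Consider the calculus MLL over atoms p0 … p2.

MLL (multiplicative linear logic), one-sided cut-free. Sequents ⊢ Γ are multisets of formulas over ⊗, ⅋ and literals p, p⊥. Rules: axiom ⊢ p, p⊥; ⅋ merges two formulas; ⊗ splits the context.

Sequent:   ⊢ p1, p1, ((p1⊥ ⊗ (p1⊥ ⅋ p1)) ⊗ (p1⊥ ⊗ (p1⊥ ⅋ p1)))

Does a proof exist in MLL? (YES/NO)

Derivation trace:
[⊗]  ⊢ p1, p1, ((p1⊥ ⊗ (p1⊥ ⅋ p1)) ⊗ (p1⊥ ⊗ (p1⊥ ⅋ p1)))
  [⊗]  ⊢ p1, (p1⊥ ⊗ (p1⊥ ⅋ p1))
    [Ax]  ⊢ p1, p1⊥
    [⅋]  ⊢ (p1⊥ ⅋ p1)
      [Ax]  ⊢ p1, p1⊥
  [⊗]  ⊢ p1, (p1⊥ ⊗ (p1⊥ ⅋ p1))
    [Ax]  ⊢ p1, p1⊥
    [⅋]  ⊢ (p1⊥ ⅋ p1)
      [Ax]  ⊢ p1, p1⊥

Result: YES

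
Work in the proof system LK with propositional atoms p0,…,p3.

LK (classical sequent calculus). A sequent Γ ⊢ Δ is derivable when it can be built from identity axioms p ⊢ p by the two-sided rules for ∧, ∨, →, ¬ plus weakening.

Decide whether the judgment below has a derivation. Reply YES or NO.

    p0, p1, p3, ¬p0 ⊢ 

Proof tree:
[¬L] p0, p1, p3, ¬p0 ⊢ 
  [WL] p0, p1, p3 ⊢ p0
    [WL] p0, p1 ⊢ p0
      [Ax] p0 ⊢ p0

Result: YES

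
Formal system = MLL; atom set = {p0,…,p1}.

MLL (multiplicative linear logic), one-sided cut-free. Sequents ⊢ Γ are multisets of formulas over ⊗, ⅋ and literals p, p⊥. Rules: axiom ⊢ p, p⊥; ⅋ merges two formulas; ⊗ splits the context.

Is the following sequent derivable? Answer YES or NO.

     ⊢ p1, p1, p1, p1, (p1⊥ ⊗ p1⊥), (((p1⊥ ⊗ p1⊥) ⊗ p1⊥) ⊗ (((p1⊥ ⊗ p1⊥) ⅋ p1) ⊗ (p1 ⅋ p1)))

Proof tree:
[⊗]  ⊢ p1, p1, p1, p1, (p1⊥ ⊗ p1⊥), (((p1⊥ ⊗ p1⊥) ⊗ p1⊥) ⊗ (((p1⊥ ⊗ p1⊥) ⅋ p1) ⊗ (p1 ⅋ p1)))
  [⊗]  ⊢ p1, p1, p1, ((p1⊥ ⊗ p1⊥) ⊗ p1⊥)
    [⊗]  ⊢ p1, p1, (p1⊥ ⊗ p1⊥)
      [Ax]  ⊢ p1, p1⊥
      [Ax]  ⊢ p1, p1⊥
    [Ax]  ⊢ p1, p1⊥
  [⊗]  ⊢ p1, (p1⊥ ⊗ p1⊥), (((p1⊥ ⊗ p1⊥) ⅋ p1) ⊗ (p1 ⅋ p1))
    [⅋]  ⊢ p1, ((p1⊥ ⊗ p1⊥) ⅋ p1)
      [⊗]  ⊢ p1, p1, (p1⊥ ⊗ p1⊥)
        [Ax]  ⊢ p1, p1⊥
        [Ax]  ⊢ p1, p1⊥
    [⅋]  ⊢ (p1⊥ ⊗ p1⊥), (p1 ⅋ p1)
      [⊗]  ⊢ p1, p1, (p1⊥ ⊗ p1⊥)
        [Ax]  ⊢ p1, p1⊥
        [Ax]  ⊢ p1, p1⊥

Result: YES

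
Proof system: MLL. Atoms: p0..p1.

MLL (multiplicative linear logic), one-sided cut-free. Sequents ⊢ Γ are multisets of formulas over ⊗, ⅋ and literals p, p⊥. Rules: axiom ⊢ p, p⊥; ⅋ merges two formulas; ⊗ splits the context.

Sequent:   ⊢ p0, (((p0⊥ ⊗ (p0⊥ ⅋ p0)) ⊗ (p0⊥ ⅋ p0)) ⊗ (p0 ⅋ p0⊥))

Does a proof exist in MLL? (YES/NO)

Proof tree:
[⊗]  ⊢ p0, (((p0⊥ ⊗ (p0⊥ ⅋ p0)) ⊗ (p0⊥ ⅋ p0)) ⊗ (p0 ⅋ p0⊥))
  [⊗]  ⊢ p0, ((p0⊥ ⊗ (p0⊥ ⅋ p0)) ⊗ (p0⊥ ⅋ p0))
    [⊗]  ⊢ p0, (p0⊥ ⊗ (p0⊥ ⅋ p0))
      [Ax]  ⊢ p0, p0⊥
      [⅋]  ⊢ (p0⊥ ⅋ p0)
        [Ax]  ⊢ p0, p0⊥
    [⅋]  ⊢ (p0⊥ ⅋ p0)
      [Ax]  ⊢ p0, p0⊥
  [⅋]  ⊢ (p0 ⅋ p0⊥)
    [Ax]  ⊢ p0, p0⊥

Result: YES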